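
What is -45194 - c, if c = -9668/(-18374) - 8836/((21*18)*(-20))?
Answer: -784752285763/17363430 ≈ -45196.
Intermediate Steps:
c = 29430343/17363430 (c = -9668*(-1/18374) - 8836/(378*(-20)) = 4834/9187 - 8836/(-7560) = 4834/9187 - 8836*(-1/7560) = 4834/9187 + 2209/1890 = 29430343/17363430 ≈ 1.6950)
-45194 - c = -45194 - 1*29430343/17363430 = -45194 - 29430343/17363430 = -784752285763/17363430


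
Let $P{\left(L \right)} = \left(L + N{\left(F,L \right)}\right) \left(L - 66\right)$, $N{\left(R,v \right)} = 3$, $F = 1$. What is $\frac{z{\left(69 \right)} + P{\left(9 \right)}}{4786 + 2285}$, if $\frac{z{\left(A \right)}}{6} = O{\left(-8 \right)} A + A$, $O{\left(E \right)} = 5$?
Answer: $\frac{600}{2357} \approx 0.25456$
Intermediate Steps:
$P{\left(L \right)} = \left(-66 + L\right) \left(3 + L\right)$ ($P{\left(L \right)} = \left(L + 3\right) \left(L - 66\right) = \left(3 + L\right) \left(-66 + L\right) = \left(-66 + L\right) \left(3 + L\right)$)
$z{\left(A \right)} = 36 A$ ($z{\left(A \right)} = 6 \left(5 A + A\right) = 6 \cdot 6 A = 36 A$)
$\frac{z{\left(69 \right)} + P{\left(9 \right)}}{4786 + 2285} = \frac{36 \cdot 69 - \left(765 - 81\right)}{4786 + 2285} = \frac{2484 - 684}{7071} = \left(2484 - 684\right) \frac{1}{7071} = 1800 \cdot \frac{1}{7071} = \frac{600}{2357}$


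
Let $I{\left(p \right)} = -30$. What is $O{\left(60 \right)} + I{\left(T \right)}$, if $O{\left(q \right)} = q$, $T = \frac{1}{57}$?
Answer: $30$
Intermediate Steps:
$T = \frac{1}{57} \approx 0.017544$
$O{\left(60 \right)} + I{\left(T \right)} = 60 - 30 = 30$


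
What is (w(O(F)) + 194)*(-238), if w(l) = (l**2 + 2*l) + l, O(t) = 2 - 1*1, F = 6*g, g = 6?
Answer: -47124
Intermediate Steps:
F = 36 (F = 6*6 = 36)
O(t) = 1 (O(t) = 2 - 1 = 1)
w(l) = l**2 + 3*l
(w(O(F)) + 194)*(-238) = (1*(3 + 1) + 194)*(-238) = (1*4 + 194)*(-238) = (4 + 194)*(-238) = 198*(-238) = -47124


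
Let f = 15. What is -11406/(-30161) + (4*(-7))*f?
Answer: -12656214/30161 ≈ -419.62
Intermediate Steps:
-11406/(-30161) + (4*(-7))*f = -11406/(-30161) + (4*(-7))*15 = -11406*(-1/30161) - 28*15 = 11406/30161 - 420 = -12656214/30161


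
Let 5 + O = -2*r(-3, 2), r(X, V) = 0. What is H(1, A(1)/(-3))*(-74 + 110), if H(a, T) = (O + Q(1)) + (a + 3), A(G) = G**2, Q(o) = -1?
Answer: -72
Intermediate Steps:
O = -5 (O = -5 - 2*0 = -5 + 0 = -5)
H(a, T) = -3 + a (H(a, T) = (-5 - 1) + (a + 3) = -6 + (3 + a) = -3 + a)
H(1, A(1)/(-3))*(-74 + 110) = (-3 + 1)*(-74 + 110) = -2*36 = -72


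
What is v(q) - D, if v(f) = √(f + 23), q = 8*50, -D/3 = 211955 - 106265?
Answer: 317070 + 3*√47 ≈ 3.1709e+5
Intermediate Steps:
D = -317070 (D = -3*(211955 - 106265) = -3*105690 = -317070)
q = 400
v(f) = √(23 + f)
v(q) - D = √(23 + 400) - 1*(-317070) = √423 + 317070 = 3*√47 + 317070 = 317070 + 3*√47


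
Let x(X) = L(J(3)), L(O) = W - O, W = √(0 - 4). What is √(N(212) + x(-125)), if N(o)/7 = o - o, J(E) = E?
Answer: √(-3 + 2*I) ≈ 0.55025 + 1.8174*I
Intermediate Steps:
W = 2*I (W = √(-4) = 2*I ≈ 2.0*I)
L(O) = -O + 2*I (L(O) = 2*I - O = -O + 2*I)
x(X) = -3 + 2*I (x(X) = -1*3 + 2*I = -3 + 2*I)
N(o) = 0 (N(o) = 7*(o - o) = 7*0 = 0)
√(N(212) + x(-125)) = √(0 + (-3 + 2*I)) = √(-3 + 2*I)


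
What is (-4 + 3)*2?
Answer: -2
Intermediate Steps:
(-4 + 3)*2 = -1*2 = -2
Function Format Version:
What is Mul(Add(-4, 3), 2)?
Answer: -2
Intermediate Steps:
Mul(Add(-4, 3), 2) = Mul(-1, 2) = -2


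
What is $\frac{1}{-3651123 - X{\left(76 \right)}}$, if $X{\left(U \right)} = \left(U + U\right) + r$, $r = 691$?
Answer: $- \frac{1}{3651966} \approx -2.7383 \cdot 10^{-7}$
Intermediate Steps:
$X{\left(U \right)} = 691 + 2 U$ ($X{\left(U \right)} = \left(U + U\right) + 691 = 2 U + 691 = 691 + 2 U$)
$\frac{1}{-3651123 - X{\left(76 \right)}} = \frac{1}{-3651123 - \left(691 + 2 \cdot 76\right)} = \frac{1}{-3651123 - \left(691 + 152\right)} = \frac{1}{-3651123 - 843} = \frac{1}{-3651966} = - \frac{1}{3651966}$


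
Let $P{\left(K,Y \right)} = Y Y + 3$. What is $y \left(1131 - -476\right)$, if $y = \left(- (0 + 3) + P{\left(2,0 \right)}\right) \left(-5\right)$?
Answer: $0$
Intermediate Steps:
$P{\left(K,Y \right)} = 3 + Y^{2}$ ($P{\left(K,Y \right)} = Y^{2} + 3 = 3 + Y^{2}$)
$y = 0$ ($y = \left(- (0 + 3) + \left(3 + 0^{2}\right)\right) \left(-5\right) = \left(\left(-1\right) 3 + \left(3 + 0\right)\right) \left(-5\right) = \left(-3 + 3\right) \left(-5\right) = 0 \left(-5\right) = 0$)
$y \left(1131 - -476\right) = 0 \left(1131 - -476\right) = 0 \left(1131 + 476\right) = 0 \cdot 1607 = 0$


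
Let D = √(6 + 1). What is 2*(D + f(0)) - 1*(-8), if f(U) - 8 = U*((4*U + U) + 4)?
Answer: 24 + 2*√7 ≈ 29.292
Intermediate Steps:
D = √7 ≈ 2.6458
f(U) = 8 + U*(4 + 5*U) (f(U) = 8 + U*((4*U + U) + 4) = 8 + U*(5*U + 4) = 8 + U*(4 + 5*U))
2*(D + f(0)) - 1*(-8) = 2*(√7 + (8 + 4*0 + 5*0²)) - 1*(-8) = 2*(√7 + (8 + 0 + 5*0)) + 8 = 2*(√7 + (8 + 0 + 0)) + 8 = 2*(√7 + 8) + 8 = 2*(8 + √7) + 8 = (16 + 2*√7) + 8 = 24 + 2*√7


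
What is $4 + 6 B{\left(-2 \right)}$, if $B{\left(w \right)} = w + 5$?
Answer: $22$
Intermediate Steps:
$B{\left(w \right)} = 5 + w$
$4 + 6 B{\left(-2 \right)} = 4 + 6 \left(5 - 2\right) = 4 + 6 \cdot 3 = 4 + 18 = 22$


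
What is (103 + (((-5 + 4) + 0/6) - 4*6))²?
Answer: 6084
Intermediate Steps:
(103 + (((-5 + 4) + 0/6) - 4*6))² = (103 + ((-1 + 0*(⅙)) - 24))² = (103 + ((-1 + 0) - 24))² = (103 + (-1 - 24))² = (103 - 25)² = 78² = 6084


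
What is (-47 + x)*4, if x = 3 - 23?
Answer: -268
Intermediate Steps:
x = -20
(-47 + x)*4 = (-47 - 20)*4 = -67*4 = -268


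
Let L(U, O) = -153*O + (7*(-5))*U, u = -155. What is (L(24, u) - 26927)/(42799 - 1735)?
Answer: -1013/10266 ≈ -0.098675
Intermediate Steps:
L(U, O) = -153*O - 35*U
(L(24, u) - 26927)/(42799 - 1735) = ((-153*(-155) - 35*24) - 26927)/(42799 - 1735) = ((23715 - 840) - 26927)/41064 = (22875 - 26927)*(1/41064) = -4052*1/41064 = -1013/10266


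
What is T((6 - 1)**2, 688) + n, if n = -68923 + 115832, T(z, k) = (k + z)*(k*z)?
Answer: 12310509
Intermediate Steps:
T(z, k) = k*z*(k + z)
n = 46909
T((6 - 1)**2, 688) + n = 688*(6 - 1)**2*(688 + (6 - 1)**2) + 46909 = 688*5**2*(688 + 5**2) + 46909 = 688*25*(688 + 25) + 46909 = 688*25*713 + 46909 = 12263600 + 46909 = 12310509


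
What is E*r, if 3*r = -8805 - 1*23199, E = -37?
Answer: 394716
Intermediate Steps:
r = -10668 (r = (-8805 - 1*23199)/3 = (-8805 - 23199)/3 = (⅓)*(-32004) = -10668)
E*r = -37*(-10668) = 394716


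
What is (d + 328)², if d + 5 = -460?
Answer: 18769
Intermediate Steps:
d = -465 (d = -5 - 460 = -465)
(d + 328)² = (-465 + 328)² = (-137)² = 18769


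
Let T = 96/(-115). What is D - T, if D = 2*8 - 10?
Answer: 786/115 ≈ 6.8348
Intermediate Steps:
D = 6 (D = 16 - 10 = 6)
T = -96/115 (T = 96*(-1/115) = -96/115 ≈ -0.83478)
D - T = 6 - 1*(-96/115) = 6 + 96/115 = 786/115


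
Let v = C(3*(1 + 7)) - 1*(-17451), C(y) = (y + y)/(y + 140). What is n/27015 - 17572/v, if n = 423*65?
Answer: 13982947/1288620903 ≈ 0.010851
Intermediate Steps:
n = 27495
C(y) = 2*y/(140 + y) (C(y) = (2*y)/(140 + y) = 2*y/(140 + y))
v = 715503/41 (v = 2*(3*(1 + 7))/(140 + 3*(1 + 7)) - 1*(-17451) = 2*(3*8)/(140 + 3*8) + 17451 = 2*24/(140 + 24) + 17451 = 2*24/164 + 17451 = 2*24*(1/164) + 17451 = 12/41 + 17451 = 715503/41 ≈ 17451.)
n/27015 - 17572/v = 27495/27015 - 17572/715503/41 = 27495*(1/27015) - 17572*41/715503 = 1833/1801 - 720452/715503 = 13982947/1288620903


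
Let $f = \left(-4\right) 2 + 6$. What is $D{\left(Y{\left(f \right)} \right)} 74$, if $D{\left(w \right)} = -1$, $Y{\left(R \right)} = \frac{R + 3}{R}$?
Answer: $-74$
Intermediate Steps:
$f = -2$ ($f = -8 + 6 = -2$)
$Y{\left(R \right)} = \frac{3 + R}{R}$
$D{\left(Y{\left(f \right)} \right)} 74 = \left(-1\right) 74 = -74$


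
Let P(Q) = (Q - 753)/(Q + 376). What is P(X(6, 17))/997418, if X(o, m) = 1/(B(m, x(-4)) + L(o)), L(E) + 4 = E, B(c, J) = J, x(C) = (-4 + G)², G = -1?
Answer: -10165/5063392477 ≈ -2.0075e-6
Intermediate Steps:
x(C) = 25 (x(C) = (-4 - 1)² = (-5)² = 25)
L(E) = -4 + E
X(o, m) = 1/(21 + o) (X(o, m) = 1/(25 + (-4 + o)) = 1/(21 + o))
P(Q) = (-753 + Q)/(376 + Q)
P(X(6, 17))/997418 = ((-753 + 1/(21 + 6))/(376 + 1/(21 + 6)))/997418 = ((-753 + 1/27)/(376 + 1/27))*(1/997418) = (-20330/27/(10153/27))*(1/997418) = ((27/10153)*(-20330/27))*(1/997418) = -20330/10153*1/997418 = -10165/5063392477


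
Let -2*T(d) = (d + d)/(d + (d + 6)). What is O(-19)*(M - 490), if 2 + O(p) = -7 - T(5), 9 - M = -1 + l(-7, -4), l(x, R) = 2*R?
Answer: 8201/2 ≈ 4100.5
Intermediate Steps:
T(d) = -d/(6 + 2*d) (T(d) = -(d + d)/(2*(d + (d + 6))) = -2*d/(2*(d + (6 + d))) = -2*d/(2*(6 + 2*d)) = -d/(6 + 2*d))
M = 18 (M = 9 - (-1 + 2*(-4)) = 9 - (-1 - 8) = 9 - 1*(-9) = 9 + 9 = 18)
O(p) = -139/16 (O(p) = -2 + (-7 - (-1)*5/(6 + 2*5)) = -2 + (-7 - (-1)*5/(6 + 10)) = -2 + (-7 - (-1)*5/16) = -2 + (-7 - 1*(-5/16)) = -2 + (-7 + 5/16) = -2 - 107/16 = -139/16)
O(-19)*(M - 490) = -139*(18 - 490)/16 = -139/16*(-472) = 8201/2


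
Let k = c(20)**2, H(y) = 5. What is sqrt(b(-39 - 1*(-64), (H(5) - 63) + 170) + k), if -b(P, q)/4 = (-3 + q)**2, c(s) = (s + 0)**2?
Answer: 2*sqrt(28119) ≈ 335.37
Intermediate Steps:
c(s) = s**2
b(P, q) = -4*(-3 + q)**2
k = 160000 (k = (20**2)**2 = 400**2 = 160000)
sqrt(b(-39 - 1*(-64), (H(5) - 63) + 170) + k) = sqrt(-4*(-3 + ((5 - 63) + 170))**2 + 160000) = sqrt(-4*(-3 + (-58 + 170))**2 + 160000) = sqrt(-4*(-3 + 112)**2 + 160000) = sqrt(-4*109**2 + 160000) = sqrt(-4*11881 + 160000) = sqrt(-47524 + 160000) = sqrt(112476) = 2*sqrt(28119)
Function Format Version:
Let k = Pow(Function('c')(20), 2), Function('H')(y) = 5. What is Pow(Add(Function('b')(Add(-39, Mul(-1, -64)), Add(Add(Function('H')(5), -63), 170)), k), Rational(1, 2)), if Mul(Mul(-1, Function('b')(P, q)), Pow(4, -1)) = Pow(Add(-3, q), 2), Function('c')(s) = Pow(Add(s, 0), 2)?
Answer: Mul(2, Pow(28119, Rational(1, 2))) ≈ 335.37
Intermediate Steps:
Function('c')(s) = Pow(s, 2)
Function('b')(P, q) = Mul(-4, Pow(Add(-3, q), 2))
k = 160000 (k = Pow(Pow(20, 2), 2) = Pow(400, 2) = 160000)
Pow(Add(Function('b')(Add(-39, Mul(-1, -64)), Add(Add(Function('H')(5), -63), 170)), k), Rational(1, 2)) = Pow(Add(Mul(-4, Pow(Add(-3, Add(Add(5, -63), 170)), 2)), 160000), Rational(1, 2)) = Pow(Add(Mul(-4, Pow(Add(-3, Add(-58, 170)), 2)), 160000), Rational(1, 2)) = Pow(Add(Mul(-4, Pow(Add(-3, 112), 2)), 160000), Rational(1, 2)) = Pow(Add(Mul(-4, Pow(109, 2)), 160000), Rational(1, 2)) = Pow(Add(Mul(-4, 11881), 160000), Rational(1, 2)) = Pow(Add(-47524, 160000), Rational(1, 2)) = Pow(112476, Rational(1, 2)) = Mul(2, Pow(28119, Rational(1, 2)))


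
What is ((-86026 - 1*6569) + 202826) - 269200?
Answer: -158969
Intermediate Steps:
((-86026 - 1*6569) + 202826) - 269200 = ((-86026 - 6569) + 202826) - 269200 = (-92595 + 202826) - 269200 = 110231 - 269200 = -158969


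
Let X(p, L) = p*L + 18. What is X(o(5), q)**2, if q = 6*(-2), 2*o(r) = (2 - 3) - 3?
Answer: 1764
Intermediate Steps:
o(r) = -2 (o(r) = ((2 - 3) - 3)/2 = (-1 - 3)/2 = (1/2)*(-4) = -2)
q = -12
X(p, L) = 18 + L*p (X(p, L) = L*p + 18 = 18 + L*p)
X(o(5), q)**2 = (18 - 12*(-2))**2 = (18 + 24)**2 = 42**2 = 1764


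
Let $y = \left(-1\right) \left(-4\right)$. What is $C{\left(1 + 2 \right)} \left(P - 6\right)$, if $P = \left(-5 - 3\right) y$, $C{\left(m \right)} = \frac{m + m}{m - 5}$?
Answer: $114$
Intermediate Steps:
$y = 4$
$C{\left(m \right)} = \frac{2 m}{-5 + m}$
$P = -32$ ($P = \left(-5 - 3\right) 4 = \left(-8\right) 4 = -32$)
$C{\left(1 + 2 \right)} \left(P - 6\right) = \frac{2 \left(1 + 2\right)}{-5 + \left(1 + 2\right)} \left(-32 - 6\right) = 2 \cdot 3 \frac{1}{-5 + 3} \left(-38\right) = 2 \cdot 3 \frac{1}{-2} \left(-38\right) = 2 \cdot 3 \left(- \frac{1}{2}\right) \left(-38\right) = \left(-3\right) \left(-38\right) = 114$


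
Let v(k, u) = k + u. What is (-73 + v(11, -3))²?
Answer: 4225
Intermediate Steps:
(-73 + v(11, -3))² = (-73 + (11 - 3))² = (-73 + 8)² = (-65)² = 4225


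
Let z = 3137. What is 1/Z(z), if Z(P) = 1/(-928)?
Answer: -928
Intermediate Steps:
Z(P) = -1/928
1/Z(z) = 1/(-1/928) = -928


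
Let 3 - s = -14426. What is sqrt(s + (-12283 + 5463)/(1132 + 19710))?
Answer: sqrt(1566914054779)/10421 ≈ 120.12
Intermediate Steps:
s = 14429 (s = 3 - 1*(-14426) = 3 + 14426 = 14429)
sqrt(s + (-12283 + 5463)/(1132 + 19710)) = sqrt(14429 + (-12283 + 5463)/(1132 + 19710)) = sqrt(14429 - 6820/20842) = sqrt(14429 - 6820*1/20842) = sqrt(14429 - 3410/10421) = sqrt(150361199/10421) = sqrt(1566914054779)/10421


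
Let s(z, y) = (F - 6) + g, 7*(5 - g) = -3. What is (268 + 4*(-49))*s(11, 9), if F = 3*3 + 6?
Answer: 7272/7 ≈ 1038.9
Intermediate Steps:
g = 38/7 (g = 5 - ⅐*(-3) = 5 + 3/7 = 38/7 ≈ 5.4286)
F = 15 (F = 9 + 6 = 15)
s(z, y) = 101/7 (s(z, y) = (15 - 6) + 38/7 = 9 + 38/7 = 101/7)
(268 + 4*(-49))*s(11, 9) = (268 + 4*(-49))*(101/7) = (268 - 196)*(101/7) = 72*(101/7) = 7272/7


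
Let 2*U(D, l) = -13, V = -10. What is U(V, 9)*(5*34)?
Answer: -1105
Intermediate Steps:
U(D, l) = -13/2 (U(D, l) = (1/2)*(-13) = -13/2)
U(V, 9)*(5*34) = -65*34/2 = -13/2*170 = -1105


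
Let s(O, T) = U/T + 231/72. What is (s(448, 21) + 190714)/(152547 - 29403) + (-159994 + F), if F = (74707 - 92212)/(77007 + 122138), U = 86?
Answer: -14648028020902977/91554444352 ≈ -1.5999e+5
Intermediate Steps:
F = -3501/39829 (F = -17505/199145 = -17505*1/199145 = -3501/39829 ≈ -0.087901)
s(O, T) = 77/24 + 86/T (s(O, T) = 86/T + 231/72 = 86/T + 231*(1/72) = 86/T + 77/24 = 77/24 + 86/T)
(s(448, 21) + 190714)/(152547 - 29403) + (-159994 + F) = ((77/24 + 86/21) + 190714)/(152547 - 29403) + (-159994 - 3501/39829) = ((77/24 + 86*(1/21)) + 190714)/123144 - 6372404527/39829 = ((77/24 + 86/21) + 190714)*(1/123144) - 6372404527/39829 = (409/56 + 190714)*(1/123144) - 6372404527/39829 = (10680393/56)*(1/123144) - 6372404527/39829 = 3560131/2298688 - 6372404527/39829 = -14648028020902977/91554444352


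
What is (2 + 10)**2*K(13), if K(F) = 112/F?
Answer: 16128/13 ≈ 1240.6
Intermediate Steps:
(2 + 10)**2*K(13) = (2 + 10)**2*(112/13) = 12**2*(112*(1/13)) = 144*(112/13) = 16128/13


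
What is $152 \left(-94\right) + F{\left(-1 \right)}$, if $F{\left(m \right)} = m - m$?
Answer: $-14288$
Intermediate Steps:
$F{\left(m \right)} = 0$
$152 \left(-94\right) + F{\left(-1 \right)} = 152 \left(-94\right) + 0 = -14288 + 0 = -14288$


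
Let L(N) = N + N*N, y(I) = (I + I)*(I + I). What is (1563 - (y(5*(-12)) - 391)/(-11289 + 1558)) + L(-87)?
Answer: 88030904/9731 ≈ 9046.4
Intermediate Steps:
y(I) = 4*I² (y(I) = (2*I)*(2*I) = 4*I²)
L(N) = N + N²
(1563 - (y(5*(-12)) - 391)/(-11289 + 1558)) + L(-87) = (1563 - (4*(5*(-12))² - 391)/(-11289 + 1558)) - 87*(1 - 87) = (1563 - (4*(-60)² - 391)/(-9731)) - 87*(-86) = (1563 - (4*3600 - 391)*(-1)/9731) + 7482 = (1563 - (14400 - 391)*(-1)/9731) + 7482 = (1563 - 14009*(-1)/9731) + 7482 = (1563 - 1*(-14009/9731)) + 7482 = (1563 + 14009/9731) + 7482 = 15223562/9731 + 7482 = 88030904/9731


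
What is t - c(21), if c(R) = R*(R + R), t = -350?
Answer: -1232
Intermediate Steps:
c(R) = 2*R² (c(R) = R*(2*R) = 2*R²)
t - c(21) = -350 - 2*21² = -350 - 2*441 = -350 - 1*882 = -350 - 882 = -1232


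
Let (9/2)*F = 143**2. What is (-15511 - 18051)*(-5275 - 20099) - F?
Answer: 7664378794/9 ≈ 8.5160e+8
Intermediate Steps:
F = 40898/9 (F = (2/9)*143**2 = (2/9)*20449 = 40898/9 ≈ 4544.2)
(-15511 - 18051)*(-5275 - 20099) - F = (-15511 - 18051)*(-5275 - 20099) - 1*40898/9 = -33562*(-25374) - 40898/9 = 851602188 - 40898/9 = 7664378794/9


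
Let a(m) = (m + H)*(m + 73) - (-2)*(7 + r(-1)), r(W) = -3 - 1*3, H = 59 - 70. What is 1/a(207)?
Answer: 1/54882 ≈ 1.8221e-5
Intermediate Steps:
H = -11
r(W) = -6 (r(W) = -3 - 3 = -6)
a(m) = 2 + (-11 + m)*(73 + m) (a(m) = (m - 11)*(m + 73) - (-2)*(7 - 6) = (-11 + m)*(73 + m) - (-2) = (-11 + m)*(73 + m) - 1*(-2) = (-11 + m)*(73 + m) + 2 = 2 + (-11 + m)*(73 + m))
1/a(207) = 1/(-801 + 207² + 62*207) = 1/(-801 + 42849 + 12834) = 1/54882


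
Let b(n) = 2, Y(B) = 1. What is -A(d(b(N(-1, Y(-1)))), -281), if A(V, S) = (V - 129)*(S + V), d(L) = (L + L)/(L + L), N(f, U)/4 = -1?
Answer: -35840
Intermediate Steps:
N(f, U) = -4 (N(f, U) = 4*(-1) = -4)
d(L) = 1 (d(L) = (2*L)/((2*L)) = (2*L)*(1/(2*L)) = 1)
A(V, S) = (-129 + V)*(S + V)
-A(d(b(N(-1, Y(-1)))), -281) = -(1² - 129*(-281) - 129*1 - 281*1) = -(1 + 36249 - 129 - 281) = -1*35840 = -35840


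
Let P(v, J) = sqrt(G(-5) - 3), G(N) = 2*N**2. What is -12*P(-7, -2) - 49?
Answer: -49 - 12*sqrt(47) ≈ -131.27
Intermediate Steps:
P(v, J) = sqrt(47) (P(v, J) = sqrt(2*(-5)**2 - 3) = sqrt(2*25 - 3) = sqrt(50 - 3) = sqrt(47))
-12*P(-7, -2) - 49 = -12*sqrt(47) - 49 = -49 - 12*sqrt(47)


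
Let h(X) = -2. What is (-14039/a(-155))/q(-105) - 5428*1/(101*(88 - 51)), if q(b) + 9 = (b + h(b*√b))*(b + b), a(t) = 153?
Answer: -18705964867/12842323821 ≈ -1.4566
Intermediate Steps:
q(b) = -9 + 2*b*(-2 + b) (q(b) = -9 + (b - 2)*(b + b) = -9 + (-2 + b)*(2*b) = -9 + 2*b*(-2 + b))
(-14039/a(-155))/q(-105) - 5428*1/(101*(88 - 51)) = (-14039/153)/(-9 - 4*(-105) + 2*(-105)²) - 5428*1/(101*(88 - 51)) = (-14039*1/153)/(-9 + 420 + 2*11025) - 5428/(101*37) = -14039/(153*(-9 + 420 + 22050)) - 5428/3737 = -14039/153/22461 - 5428*1/3737 = -14039/153*1/22461 - 5428/3737 = -14039/3436533 - 5428/3737 = -18705964867/12842323821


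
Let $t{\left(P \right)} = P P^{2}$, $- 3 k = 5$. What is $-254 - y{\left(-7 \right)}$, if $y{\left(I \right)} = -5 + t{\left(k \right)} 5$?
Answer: $- \frac{6098}{27} \approx -225.85$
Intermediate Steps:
$k = - \frac{5}{3}$ ($k = \left(- \frac{1}{3}\right) 5 = - \frac{5}{3} \approx -1.6667$)
$t{\left(P \right)} = P^{3}$
$y{\left(I \right)} = - \frac{760}{27}$ ($y{\left(I \right)} = -5 + \left(- \frac{5}{3}\right)^{3} \cdot 5 = -5 - \frac{625}{27} = - \frac{760}{27}$)
$-254 - y{\left(-7 \right)} = -254 - - \frac{760}{27} = -254 + \frac{760}{27} = - \frac{6098}{27}$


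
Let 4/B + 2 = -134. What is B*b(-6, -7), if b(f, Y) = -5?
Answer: 5/34 ≈ 0.14706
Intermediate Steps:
B = -1/34 (B = 4/(-2 - 134) = 4/(-136) = 4*(-1/136) = -1/34 ≈ -0.029412)
B*b(-6, -7) = -1/34*(-5) = 5/34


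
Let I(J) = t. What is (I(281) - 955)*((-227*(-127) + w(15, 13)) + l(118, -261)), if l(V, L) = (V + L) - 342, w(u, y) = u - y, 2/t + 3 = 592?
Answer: -15944426578/589 ≈ -2.7070e+7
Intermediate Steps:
t = 2/589 (t = 2/(-3 + 592) = 2/589 ≈ 0.0033956)
I(J) = 2/589
l(V, L) = -342 + L + V (l(V, L) = (L + V) - 342 = -342 + L + V)
(I(281) - 955)*((-227*(-127) + w(15, 13)) + l(118, -261)) = (2/589 - 955)*((-227*(-127) + (15 - 1*13)) + (-342 - 261 + 118)) = -562493*((28829 + (15 - 13)) - 485)/589 = -562493*((28829 + 2) - 485)/589 = -562493*(28831 - 485)/589 = -562493/589*28346 = -15944426578/589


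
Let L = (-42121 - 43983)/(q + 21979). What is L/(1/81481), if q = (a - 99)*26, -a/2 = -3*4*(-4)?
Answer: -7015840024/16909 ≈ -4.1492e+5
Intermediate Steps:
a = -96 (a = -2*(-3*4)*(-4) = -(-24)*(-4) = -2*48 = -96)
q = -5070 (q = (-96 - 99)*26 = -195*26 = -5070)
L = -86104/16909 (L = (-42121 - 43983)/(-5070 + 21979) = -86104/16909 ≈ -5.0922)
L/(1/81481) = -86104/(16909*(1/81481)) = -86104/(16909*1/81481) = -86104/16909*81481 = -7015840024/16909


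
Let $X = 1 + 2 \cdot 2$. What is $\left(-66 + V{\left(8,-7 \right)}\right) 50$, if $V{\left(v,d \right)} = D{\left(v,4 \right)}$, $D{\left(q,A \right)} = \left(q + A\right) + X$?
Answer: $-2450$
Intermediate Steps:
$X = 5$ ($X = 1 + 4 = 5$)
$D{\left(q,A \right)} = 5 + A + q$ ($D{\left(q,A \right)} = \left(q + A\right) + 5 = \left(A + q\right) + 5 = 5 + A + q$)
$V{\left(v,d \right)} = 9 + v$ ($V{\left(v,d \right)} = 5 + 4 + v = 9 + v$)
$\left(-66 + V{\left(8,-7 \right)}\right) 50 = \left(-66 + \left(9 + 8\right)\right) 50 = \left(-66 + 17\right) 50 = \left(-49\right) 50 = -2450$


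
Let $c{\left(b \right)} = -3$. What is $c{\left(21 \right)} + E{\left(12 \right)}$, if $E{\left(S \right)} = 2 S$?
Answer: $21$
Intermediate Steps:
$c{\left(21 \right)} + E{\left(12 \right)} = -3 + 2 \cdot 12 = -3 + 24 = 21$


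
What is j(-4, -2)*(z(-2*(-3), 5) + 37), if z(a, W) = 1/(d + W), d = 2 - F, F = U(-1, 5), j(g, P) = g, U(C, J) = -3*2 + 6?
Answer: -1040/7 ≈ -148.57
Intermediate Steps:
U(C, J) = 0 (U(C, J) = -6 + 6 = 0)
F = 0
d = 2 (d = 2 - 1*0 = 2 + 0 = 2)
z(a, W) = 1/(2 + W)
j(-4, -2)*(z(-2*(-3), 5) + 37) = -4*(1/(2 + 5) + 37) = -4*(1/7 + 37) = -4*(⅐ + 37) = -4*260/7 = -1040/7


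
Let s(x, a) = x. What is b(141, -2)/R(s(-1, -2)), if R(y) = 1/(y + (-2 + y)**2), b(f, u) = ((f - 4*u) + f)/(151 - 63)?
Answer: 290/11 ≈ 26.364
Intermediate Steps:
b(f, u) = -u/22 + f/44 (b(f, u) = (-4*u + 2*f)/88 = (-4*u + 2*f)*(1/88) = -u/22 + f/44)
b(141, -2)/R(s(-1, -2)) = (-1/22*(-2) + (1/44)*141)/(1/(-1 + (-2 - 1)**2)) = (1/11 + 141/44)/(1/(-1 + (-3)**2)) = 145/(44*(1/(-1 + 9))) = 145/(44*(1/8)) = (145/44)*8 = 290/11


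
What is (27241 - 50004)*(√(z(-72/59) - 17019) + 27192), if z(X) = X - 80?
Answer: -618971496 - 22763*I*√59525867/59 ≈ -6.1897e+8 - 2.9767e+6*I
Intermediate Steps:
z(X) = -80 + X
(27241 - 50004)*(√(z(-72/59) - 17019) + 27192) = (27241 - 50004)*(√((-80 - 72/59) - 17019) + 27192) = -22763*(√((-80 - 72*1/59) - 17019) + 27192) = -22763*(√((-80 - 72/59) - 17019) + 27192) = -22763*(√(-4792/59 - 17019) + 27192) = -22763*(√(-1008913/59) + 27192) = -22763*(I*√59525867/59 + 27192) = -22763*(27192 + I*√59525867/59) = -618971496 - 22763*I*√59525867/59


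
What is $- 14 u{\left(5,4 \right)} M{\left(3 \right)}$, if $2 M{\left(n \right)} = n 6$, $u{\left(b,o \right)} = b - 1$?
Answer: $-504$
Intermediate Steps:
$u{\left(b,o \right)} = -1 + b$
$M{\left(n \right)} = 3 n$ ($M{\left(n \right)} = \frac{n 6}{2} = \frac{6 n}{2} = 3 n$)
$- 14 u{\left(5,4 \right)} M{\left(3 \right)} = - 14 \left(-1 + 5\right) 3 \cdot 3 = \left(-14\right) 4 \cdot 9 = \left(-56\right) 9 = -504$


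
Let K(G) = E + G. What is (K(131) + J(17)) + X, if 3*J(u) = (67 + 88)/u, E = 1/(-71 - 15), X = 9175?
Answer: 40829395/4386 ≈ 9309.0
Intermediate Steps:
E = -1/86 (E = 1/(-86) = -1/86 ≈ -0.011628)
J(u) = 155/(3*u) (J(u) = ((67 + 88)/u)/3 = (155/u)/3 = 155/(3*u))
K(G) = -1/86 + G
(K(131) + J(17)) + X = ((-1/86 + 131) + (155/3)/17) + 9175 = (11265/86 + (155/3)*(1/17)) + 9175 = (11265/86 + 155/51) + 9175 = 587845/4386 + 9175 = 40829395/4386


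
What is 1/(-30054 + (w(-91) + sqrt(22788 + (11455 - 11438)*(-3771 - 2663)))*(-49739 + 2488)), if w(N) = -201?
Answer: I/(47251*sqrt(86590) + 9467397*I) ≈ 3.3459e-8 + 4.9139e-8*I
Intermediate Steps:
1/(-30054 + (w(-91) + sqrt(22788 + (11455 - 11438)*(-3771 - 2663)))*(-49739 + 2488)) = 1/(-30054 + (-201 + sqrt(22788 + (11455 - 11438)*(-3771 - 2663)))*(-49739 + 2488)) = 1/(-30054 + (-201 + sqrt(22788 + 17*(-6434)))*(-47251)) = 1/(-30054 + (-201 + sqrt(22788 - 109378))*(-47251)) = 1/(-30054 + (-201 + sqrt(-86590))*(-47251)) = 1/(-30054 + (-201 + I*sqrt(86590))*(-47251)) = 1/(-30054 + (9497451 - 47251*I*sqrt(86590))) = 1/(9467397 - 47251*I*sqrt(86590))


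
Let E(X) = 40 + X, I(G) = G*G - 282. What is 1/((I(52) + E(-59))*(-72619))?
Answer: -1/174503457 ≈ -5.7305e-9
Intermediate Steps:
I(G) = -282 + G**2 (I(G) = G**2 - 282 = -282 + G**2)
1/((I(52) + E(-59))*(-72619)) = 1/(((-282 + 52**2) + (40 - 59))*(-72619)) = -1/72619/((-282 + 2704) - 19) = -1/72619/(2422 - 19) = -1/72619/2403 = (1/2403)*(-1/72619) = -1/174503457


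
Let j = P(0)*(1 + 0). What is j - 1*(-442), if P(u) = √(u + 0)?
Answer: 442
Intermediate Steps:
P(u) = √u
j = 0 (j = √0*(1 + 0) = 0*1 = 0)
j - 1*(-442) = 0 - 1*(-442) = 0 + 442 = 442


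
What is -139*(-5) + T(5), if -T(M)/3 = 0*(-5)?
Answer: 695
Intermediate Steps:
T(M) = 0 (T(M) = -0*(-5) = -3*0 = 0)
-139*(-5) + T(5) = -139*(-5) + 0 = 695 + 0 = 695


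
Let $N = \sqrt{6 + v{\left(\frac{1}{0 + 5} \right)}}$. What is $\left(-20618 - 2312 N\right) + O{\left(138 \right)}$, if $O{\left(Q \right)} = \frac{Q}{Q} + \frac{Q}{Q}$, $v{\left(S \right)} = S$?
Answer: $-20616 - \frac{2312 \sqrt{155}}{5} \approx -26373.0$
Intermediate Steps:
$N = \frac{\sqrt{155}}{5}$ ($N = \sqrt{6 + \frac{1}{0 + 5}} = \sqrt{6 + \frac{1}{5}} = \sqrt{\frac{31}{5}} = \frac{\sqrt{155}}{5} \approx 2.49$)
$O{\left(Q \right)} = 2$ ($O{\left(Q \right)} = 1 + 1 = 2$)
$\left(-20618 - 2312 N\right) + O{\left(138 \right)} = \left(-20618 - 2312 \frac{\sqrt{155}}{5}\right) + 2 = \left(-20618 - \frac{2312 \sqrt{155}}{5}\right) + 2 = -20616 - \frac{2312 \sqrt{155}}{5}$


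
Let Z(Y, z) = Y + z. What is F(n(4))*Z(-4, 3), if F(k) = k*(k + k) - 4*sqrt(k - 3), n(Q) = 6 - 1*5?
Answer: -2 + 4*I*sqrt(2) ≈ -2.0 + 5.6569*I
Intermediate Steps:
n(Q) = 1 (n(Q) = 6 - 5 = 1)
F(k) = -4*sqrt(-3 + k) + 2*k**2 (F(k) = k*(2*k) - 4*sqrt(-3 + k) = 2*k**2 - 4*sqrt(-3 + k) = -4*sqrt(-3 + k) + 2*k**2)
F(n(4))*Z(-4, 3) = (-4*sqrt(-3 + 1) + 2*1**2)*(-4 + 3) = (-4*I*sqrt(2) + 2*1)*(-1) = (-4*I*sqrt(2) + 2)*(-1) = (2 - 4*I*sqrt(2))*(-1) = -2 + 4*I*sqrt(2)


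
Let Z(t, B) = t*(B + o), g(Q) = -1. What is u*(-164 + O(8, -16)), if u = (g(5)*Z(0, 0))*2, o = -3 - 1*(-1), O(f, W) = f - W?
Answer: 0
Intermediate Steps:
o = -2 (o = -3 + 1 = -2)
Z(t, B) = t*(-2 + B) (Z(t, B) = t*(B - 2) = t*(-2 + B))
u = 0 (u = -0*(-2 + 0)*2 = -0*(-2)*2 = -1*0*2 = 0*2 = 0)
u*(-164 + O(8, -16)) = 0*(-164 + (8 - 1*(-16))) = 0*(-164 + (8 + 16)) = 0*(-164 + 24) = 0*(-140) = 0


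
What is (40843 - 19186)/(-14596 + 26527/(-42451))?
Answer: -919361307/619641323 ≈ -1.4837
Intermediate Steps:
(40843 - 19186)/(-14596 + 26527/(-42451)) = 21657/(-14596 + 26527*(-1/42451)) = 21657/(-14596 - 26527/42451) = 21657/(-619641323/42451) = 21657*(-42451/619641323) = -919361307/619641323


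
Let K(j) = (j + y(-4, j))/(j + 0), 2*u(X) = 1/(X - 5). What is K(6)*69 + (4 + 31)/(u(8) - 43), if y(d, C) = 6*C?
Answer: 123921/257 ≈ 482.18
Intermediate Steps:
u(X) = 1/(2*(-5 + X)) (u(X) = 1/(2*(X - 5)) = 1/(2*(-5 + X)))
K(j) = 7 (K(j) = (j + 6*j)/(j + 0) = (7*j)/j = 7)
K(6)*69 + (4 + 31)/(u(8) - 43) = 7*69 + (4 + 31)/(1/(2*(-5 + 8)) - 43) = 483 + 35/((½)/3 - 43) = 483 + 35/((½)*(⅓) - 43) = 483 + 35/(⅙ - 43) = 483 + 35/(-257/6) = 483 + 35*(-6/257) = 483 - 210/257 = 123921/257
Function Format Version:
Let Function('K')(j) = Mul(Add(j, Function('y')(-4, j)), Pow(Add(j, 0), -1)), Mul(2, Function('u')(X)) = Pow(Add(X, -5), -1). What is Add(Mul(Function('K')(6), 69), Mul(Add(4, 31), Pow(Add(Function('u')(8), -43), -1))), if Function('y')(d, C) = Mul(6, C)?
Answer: Rational(123921, 257) ≈ 482.18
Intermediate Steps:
Function('u')(X) = Mul(Rational(1, 2), Pow(Add(-5, X), -1)) (Function('u')(X) = Mul(Rational(1, 2), Pow(Add(X, -5), -1)) = Mul(Rational(1, 2), Pow(Add(-5, X), -1)))
Function('K')(j) = 7 (Function('K')(j) = Mul(Add(j, Mul(6, j)), Pow(Add(j, 0), -1)) = Mul(Mul(7, j), Pow(j, -1)) = 7)
Add(Mul(Function('K')(6), 69), Mul(Add(4, 31), Pow(Add(Function('u')(8), -43), -1))) = Add(Mul(7, 69), Mul(Add(4, 31), Pow(Add(Mul(Rational(1, 2), Pow(Add(-5, 8), -1)), -43), -1))) = Add(483, Mul(35, Pow(Add(Mul(Rational(1, 2), Pow(3, -1)), -43), -1))) = Add(483, Mul(35, Pow(Add(Mul(Rational(1, 2), Rational(1, 3)), -43), -1))) = Add(483, Mul(35, Pow(Add(Rational(1, 6), -43), -1))) = Add(483, Mul(35, Pow(Rational(-257, 6), -1))) = Add(483, Mul(35, Rational(-6, 257))) = Add(483, Rational(-210, 257)) = Rational(123921, 257)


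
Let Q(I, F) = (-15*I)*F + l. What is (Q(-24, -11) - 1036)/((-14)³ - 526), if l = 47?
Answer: 4949/3270 ≈ 1.5135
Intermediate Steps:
Q(I, F) = 47 - 15*F*I (Q(I, F) = (-15*I)*F + 47 = -15*F*I + 47 = 47 - 15*F*I)
(Q(-24, -11) - 1036)/((-14)³ - 526) = ((47 - 15*(-11)*(-24)) - 1036)/((-14)³ - 526) = ((47 - 3960) - 1036)/(-2744 - 526) = (-3913 - 1036)/(-3270) = -4949*(-1/3270) = 4949/3270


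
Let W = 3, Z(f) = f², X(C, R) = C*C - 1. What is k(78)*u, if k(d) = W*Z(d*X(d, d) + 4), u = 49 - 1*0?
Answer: 33094017755148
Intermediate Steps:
u = 49 (u = 49 + 0 = 49)
X(C, R) = -1 + C² (X(C, R) = C² - 1 = -1 + C²)
k(d) = 3*(4 + d*(-1 + d²))² (k(d) = 3*(d*(-1 + d²) + 4)² = 3*(4 + d*(-1 + d²))²)
k(78)*u = (3*(4 + 78³ - 1*78)²)*49 = (3*(4 + 474552 - 78)²)*49 = (3*474478²)*49 = (3*225129372484)*49 = 675388117452*49 = 33094017755148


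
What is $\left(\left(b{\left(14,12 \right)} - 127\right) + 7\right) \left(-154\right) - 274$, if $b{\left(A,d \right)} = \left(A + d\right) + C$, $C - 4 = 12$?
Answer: $11738$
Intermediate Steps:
$C = 16$ ($C = 4 + 12 = 16$)
$b{\left(A,d \right)} = 16 + A + d$ ($b{\left(A,d \right)} = \left(A + d\right) + 16 = 16 + A + d$)
$\left(\left(b{\left(14,12 \right)} - 127\right) + 7\right) \left(-154\right) - 274 = \left(\left(\left(16 + 14 + 12\right) - 127\right) + 7\right) \left(-154\right) - 274 = \left(\left(42 - 127\right) + 7\right) \left(-154\right) - 274 = \left(-85 + 7\right) \left(-154\right) - 274 = \left(-78\right) \left(-154\right) - 274 = 12012 - 274 = 11738$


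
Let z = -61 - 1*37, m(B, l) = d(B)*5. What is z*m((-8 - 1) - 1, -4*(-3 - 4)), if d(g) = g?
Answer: 4900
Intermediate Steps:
m(B, l) = 5*B (m(B, l) = B*5 = 5*B)
z = -98 (z = -61 - 37 = -98)
z*m((-8 - 1) - 1, -4*(-3 - 4)) = -490*((-8 - 1) - 1) = -490*(-9 - 1) = -490*(-10) = -98*(-50) = 4900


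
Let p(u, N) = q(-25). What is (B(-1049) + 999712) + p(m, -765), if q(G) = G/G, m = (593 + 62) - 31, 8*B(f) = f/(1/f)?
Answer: 9098105/8 ≈ 1.1373e+6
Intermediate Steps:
B(f) = f**2/8 (B(f) = (f/(1/f))/8 = (f*f)/8 = f**2/8)
m = 624 (m = 655 - 31 = 624)
q(G) = 1
p(u, N) = 1
(B(-1049) + 999712) + p(m, -765) = ((1/8)*(-1049)**2 + 999712) + 1 = ((1/8)*1100401 + 999712) + 1 = (1100401/8 + 999712) + 1 = 9098097/8 + 1 = 9098105/8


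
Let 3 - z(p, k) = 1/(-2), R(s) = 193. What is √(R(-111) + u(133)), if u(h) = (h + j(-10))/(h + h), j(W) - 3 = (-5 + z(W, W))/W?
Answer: 3*√3104790/380 ≈ 13.911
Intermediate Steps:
z(p, k) = 7/2 (z(p, k) = 3 - 1/(-2) = 3 - 1*(-½) = 3 + ½ = 7/2)
j(W) = 3 - 3/(2*W) (j(W) = 3 + (-5 + 7/2)/W = 3 - 3/(2*W))
u(h) = (63/20 + h)/(2*h) (u(h) = (h + (3 - 3/2/(-10)))/(h + h) = (h + (3 - 3/2*(-⅒)))/((2*h)) = (h + (3 + 3/20))*(1/(2*h)) = (h + 63/20)*(1/(2*h)) = (63/20 + h)*(1/(2*h)) = (63/20 + h)/(2*h))
√(R(-111) + u(133)) = √(193 + (1/40)*(63 + 20*133)/133) = √(193 + (1/40)*(1/133)*(63 + 2660)) = √(193 + (1/40)*(1/133)*2723) = √(193 + 389/760) = √(147069/760) = 3*√3104790/380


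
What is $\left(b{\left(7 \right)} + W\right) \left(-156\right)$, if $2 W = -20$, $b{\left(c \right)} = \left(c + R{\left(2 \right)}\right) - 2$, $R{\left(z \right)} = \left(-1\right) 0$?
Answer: $780$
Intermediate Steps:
$R{\left(z \right)} = 0$
$b{\left(c \right)} = -2 + c$ ($b{\left(c \right)} = \left(c + 0\right) - 2 = c - 2 = -2 + c$)
$W = -10$ ($W = \frac{1}{2} \left(-20\right) = -10$)
$\left(b{\left(7 \right)} + W\right) \left(-156\right) = \left(\left(-2 + 7\right) - 10\right) \left(-156\right) = \left(5 - 10\right) \left(-156\right) = \left(-5\right) \left(-156\right) = 780$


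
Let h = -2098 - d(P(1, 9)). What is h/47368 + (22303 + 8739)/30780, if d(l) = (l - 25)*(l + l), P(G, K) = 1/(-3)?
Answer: 5666537/5878980 ≈ 0.96386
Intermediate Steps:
P(G, K) = -⅓
d(l) = 2*l*(-25 + l) (d(l) = (-25 + l)*(2*l) = 2*l*(-25 + l))
h = -19034/9 (h = -2098 - 2*(-1)*(-25 - ⅓)/3 = -2098 - 2*(-1)*(-76)/(3*3) = -2098 - 1*152/9 = -2098 - 152/9 = -19034/9 ≈ -2114.9)
h/47368 + (22303 + 8739)/30780 = -19034/9/47368 + (22303 + 8739)/30780 = -19034/9*1/47368 + 31042*(1/30780) = -307/6876 + 15521/15390 = 5666537/5878980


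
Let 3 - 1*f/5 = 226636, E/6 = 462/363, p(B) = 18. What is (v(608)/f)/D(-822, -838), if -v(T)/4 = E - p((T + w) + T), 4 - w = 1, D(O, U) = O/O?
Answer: -456/12464815 ≈ -3.6583e-5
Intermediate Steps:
D(O, U) = 1
w = 3 (w = 4 - 1*1 = 4 - 1 = 3)
E = 84/11 (E = 6*(462/363) = 6*(462*(1/363)) = 6*(14/11) = 84/11 ≈ 7.6364)
f = -1133165 (f = 15 - 5*226636 = 15 - 1133180 = -1133165)
v(T) = 456/11 (v(T) = -4*(84/11 - 1*18) = -4*(84/11 - 18) = -4*(-114/11) = 456/11)
(v(608)/f)/D(-822, -838) = ((456/11)/(-1133165))/1 = ((456/11)*(-1/1133165))*1 = -456/12464815*1 = -456/12464815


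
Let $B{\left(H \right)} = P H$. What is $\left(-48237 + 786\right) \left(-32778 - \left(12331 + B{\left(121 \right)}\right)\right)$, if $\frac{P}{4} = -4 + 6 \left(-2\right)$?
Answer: $1773006615$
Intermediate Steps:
$P = -64$ ($P = 4 \left(-4 + 6 \left(-2\right)\right) = 4 \left(-4 - 12\right) = 4 \left(-16\right) = -64$)
$B{\left(H \right)} = - 64 H$
$\left(-48237 + 786\right) \left(-32778 - \left(12331 + B{\left(121 \right)}\right)\right) = \left(-48237 + 786\right) \left(-32778 - \left(12331 - 7744\right)\right) = - 47451 \left(-32778 - 4587\right) = \left(-47451\right) \left(-37365\right) = 1773006615$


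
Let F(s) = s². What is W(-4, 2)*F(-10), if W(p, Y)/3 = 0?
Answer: 0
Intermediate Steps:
W(p, Y) = 0 (W(p, Y) = 3*0 = 0)
W(-4, 2)*F(-10) = 0*(-10)² = 0*100 = 0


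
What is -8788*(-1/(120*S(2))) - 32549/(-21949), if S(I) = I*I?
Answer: 52127833/2633880 ≈ 19.791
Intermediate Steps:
S(I) = I**2
-8788*(-1/(120*S(2))) - 32549/(-21949) = -8788/(2**2*(-120)) - 32549/(-21949) = -8788/(4*(-120)) - 32549*(-1/21949) = -8788/(-480) + 32549/21949 = -8788*(-1/480) + 32549/21949 = 2197/120 + 32549/21949 = 52127833/2633880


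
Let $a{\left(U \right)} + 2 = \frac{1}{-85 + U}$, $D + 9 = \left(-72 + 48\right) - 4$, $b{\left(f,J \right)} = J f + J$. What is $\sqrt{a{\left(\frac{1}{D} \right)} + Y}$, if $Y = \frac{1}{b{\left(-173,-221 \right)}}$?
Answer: $\frac{i \sqrt{87930090131}}{209066} \approx 1.4184 i$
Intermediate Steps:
$b{\left(f,J \right)} = J + J f$
$D = -37$ ($D = -9 + \left(\left(-72 + 48\right) - 4\right) = -9 - 28 = -37$)
$a{\left(U \right)} = -2 + \frac{1}{-85 + U}$
$Y = \frac{1}{38012}$ ($Y = \frac{1}{\left(-221\right) \left(1 - 173\right)} = \frac{1}{\left(-221\right) \left(-172\right)} = \frac{1}{38012} \approx 2.6307 \cdot 10^{-5}$)
$\sqrt{a{\left(\frac{1}{D} \right)} + Y} = \sqrt{\frac{171 - \frac{2}{-37}}{-85 + \frac{1}{-37}} + \frac{1}{38012}} = \sqrt{\frac{171 - - \frac{2}{37}}{-85 - \frac{1}{37}} + \frac{1}{38012}} = \sqrt{\frac{171 + \frac{2}{37}}{- \frac{3146}{37}} + \frac{1}{38012}} = \sqrt{\left(- \frac{37}{3146}\right) \frac{6329}{37} + \frac{1}{38012}} = \sqrt{- \frac{6329}{3146} + \frac{1}{38012}} = \sqrt{- \frac{9252877}{4599452}} = \frac{i \sqrt{87930090131}}{209066}$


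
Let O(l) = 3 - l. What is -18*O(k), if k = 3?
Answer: 0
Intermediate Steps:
-18*O(k) = -18*(3 - 1*3) = -18*(3 - 3) = -18*0 = 0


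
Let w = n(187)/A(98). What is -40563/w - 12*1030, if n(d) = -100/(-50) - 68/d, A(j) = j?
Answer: -2441633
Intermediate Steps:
n(d) = 2 - 68/d (n(d) = -100*(-1/50) - 68/d = 2 - 68/d)
w = 9/539 (w = (2 - 68/187)/98 = (2 - 68*1/187)*(1/98) = (2 - 4/11)*(1/98) = (18/11)*(1/98) = 9/539 ≈ 0.016698)
-40563/w - 12*1030 = -40563/9/539 - 12*1030 = -40563*539/9 - 12360 = -2429273 - 12360 = -2441633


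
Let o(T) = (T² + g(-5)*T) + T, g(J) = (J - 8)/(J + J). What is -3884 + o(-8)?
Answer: -19192/5 ≈ -3838.4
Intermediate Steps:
g(J) = (-8 + J)/(2*J) (g(J) = (-8 + J)/((2*J)) = (-8 + J)*(1/(2*J)) = (-8 + J)/(2*J))
o(T) = T² + 23*T/10 (o(T) = (T² + ((½)*(-8 - 5)/(-5))*T) + T = (T² + ((½)*(-⅕)*(-13))*T) + T = (T² + 13*T/10) + T = T² + 23*T/10)
-3884 + o(-8) = -3884 + (⅒)*(-8)*(23 + 10*(-8)) = -3884 + (⅒)*(-8)*(23 - 80) = -3884 + (⅒)*(-8)*(-57) = -3884 + 228/5 = -19192/5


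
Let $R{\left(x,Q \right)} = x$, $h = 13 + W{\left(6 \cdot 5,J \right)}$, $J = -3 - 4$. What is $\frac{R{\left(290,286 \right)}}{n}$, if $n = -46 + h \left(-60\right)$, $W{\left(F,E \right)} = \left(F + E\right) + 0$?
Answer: $- \frac{145}{1103} \approx -0.13146$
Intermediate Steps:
$J = -7$ ($J = -3 - 4 = -7$)
$W{\left(F,E \right)} = E + F$ ($W{\left(F,E \right)} = \left(E + F\right) + 0 = E + F$)
$h = 36$ ($h = 13 + \left(-7 + 6 \cdot 5\right) = 13 + \left(-7 + 30\right) = 13 + 23 = 36$)
$n = -2206$ ($n = -46 + 36 \left(-60\right) = -46 - 2160 = -2206$)
$\frac{R{\left(290,286 \right)}}{n} = \frac{290}{-2206} = 290 \left(- \frac{1}{2206}\right) = - \frac{145}{1103}$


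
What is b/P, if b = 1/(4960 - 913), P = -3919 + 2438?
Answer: -1/5993607 ≈ -1.6684e-7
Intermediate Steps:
P = -1481
b = 1/4047 ≈ 0.00024710
b/P = (1/4047)/(-1481) = (1/4047)*(-1/1481) = -1/5993607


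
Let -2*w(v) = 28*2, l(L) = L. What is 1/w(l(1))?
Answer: -1/28 ≈ -0.035714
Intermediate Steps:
w(v) = -28 (w(v) = -14*2 = -1/2*56 = -28)
1/w(l(1)) = 1/(-28) = -1/28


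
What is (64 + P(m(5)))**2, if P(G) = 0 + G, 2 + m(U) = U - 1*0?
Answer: 4489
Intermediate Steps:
m(U) = -2 + U (m(U) = -2 + (U - 1*0) = -2 + (U + 0) = -2 + U)
P(G) = G
(64 + P(m(5)))**2 = (64 + (-2 + 5))**2 = (64 + 3)**2 = 67**2 = 4489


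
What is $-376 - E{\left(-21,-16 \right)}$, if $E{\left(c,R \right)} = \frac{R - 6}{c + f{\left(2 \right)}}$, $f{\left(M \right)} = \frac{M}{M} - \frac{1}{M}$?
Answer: $- \frac{15460}{41} \approx -377.07$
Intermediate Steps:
$f{\left(M \right)} = 1 - \frac{1}{M}$
$E{\left(c,R \right)} = \frac{-6 + R}{\frac{1}{2} + c}$ ($E{\left(c,R \right)} = \frac{R - 6}{c + \frac{-1 + 2}{2}} = \frac{-6 + R}{c + \frac{1}{2} \cdot 1} = \frac{-6 + R}{c + \frac{1}{2}} = \frac{-6 + R}{\frac{1}{2} + c}$)
$-376 - E{\left(-21,-16 \right)} = -376 - \frac{2 \left(-6 - 16\right)}{1 + 2 \left(-21\right)} = -376 - 2 \frac{1}{1 - 42} \left(-22\right) = -376 - 2 \frac{1}{-41} \left(-22\right) = -376 - 2 \left(- \frac{1}{41}\right) \left(-22\right) = -376 - \frac{44}{41} = - \frac{15460}{41}$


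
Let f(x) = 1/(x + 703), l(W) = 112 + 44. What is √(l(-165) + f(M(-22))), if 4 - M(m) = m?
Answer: 5*√4549/27 ≈ 12.490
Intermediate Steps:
l(W) = 156
M(m) = 4 - m
f(x) = 1/(703 + x)
√(l(-165) + f(M(-22))) = √(156 + 1/(703 + (4 - 1*(-22)))) = √(156 + 1/(703 + (4 + 22))) = √(156 + 1/(703 + 26)) = √(156 + 1/729) = √(113725/729) = 5*√4549/27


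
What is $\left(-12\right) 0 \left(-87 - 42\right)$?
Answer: $0$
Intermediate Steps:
$\left(-12\right) 0 \left(-87 - 42\right) = 0 \left(-129\right) = 0$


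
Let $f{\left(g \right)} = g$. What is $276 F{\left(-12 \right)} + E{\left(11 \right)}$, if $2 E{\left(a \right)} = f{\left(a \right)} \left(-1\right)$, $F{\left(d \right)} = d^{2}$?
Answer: $\frac{79477}{2} \approx 39739.0$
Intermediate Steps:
$E{\left(a \right)} = - \frac{a}{2}$ ($E{\left(a \right)} = \frac{a \left(-1\right)}{2} = \frac{\left(-1\right) a}{2} = - \frac{a}{2}$)
$276 F{\left(-12 \right)} + E{\left(11 \right)} = 276 \left(-12\right)^{2} - \frac{11}{2} = 276 \cdot 144 - \frac{11}{2} = 39744 - \frac{11}{2} = \frac{79477}{2}$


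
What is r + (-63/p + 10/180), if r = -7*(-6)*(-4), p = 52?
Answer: -79165/468 ≈ -169.16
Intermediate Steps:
r = -168 (r = 42*(-4) = -168)
r + (-63/p + 10/180) = -168 + (-63/52 + 10/180) = -168 + (-63*1/52 + 10*(1/180)) = -168 + (-63/52 + 1/18) = -168 - 541/468 = -79165/468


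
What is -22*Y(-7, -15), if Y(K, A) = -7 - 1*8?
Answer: 330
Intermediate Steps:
Y(K, A) = -15 (Y(K, A) = -7 - 8 = -15)
-22*Y(-7, -15) = -22*(-15) = 330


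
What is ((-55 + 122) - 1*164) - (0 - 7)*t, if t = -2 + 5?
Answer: -76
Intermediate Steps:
t = 3
((-55 + 122) - 1*164) - (0 - 7)*t = ((-55 + 122) - 1*164) - (0 - 7)*3 = (67 - 164) - (-7)*3 = -97 - 1*(-21) = -97 + 21 = -76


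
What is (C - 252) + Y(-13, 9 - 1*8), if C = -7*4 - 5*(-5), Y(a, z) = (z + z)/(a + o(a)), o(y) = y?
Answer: -3316/13 ≈ -255.08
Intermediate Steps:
Y(a, z) = z/a (Y(a, z) = (z + z)/(a + a) = (2*z)/((2*a)) = (2*z)*(1/(2*a)) = z/a)
C = -3 (C = -28 + 25 = -3)
(C - 252) + Y(-13, 9 - 1*8) = (-3 - 252) + (9 - 1*8)/(-13) = -255 + (9 - 8)*(-1/13) = -255 + 1*(-1/13) = -255 - 1/13 = -3316/13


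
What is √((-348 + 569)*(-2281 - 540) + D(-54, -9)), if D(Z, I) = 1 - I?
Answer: I*√623431 ≈ 789.58*I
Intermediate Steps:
√((-348 + 569)*(-2281 - 540) + D(-54, -9)) = √((-348 + 569)*(-2281 - 540) + (1 - 1*(-9))) = √(221*(-2821) + (1 + 9)) = √(-623441 + 10) = √(-623431) = I*√623431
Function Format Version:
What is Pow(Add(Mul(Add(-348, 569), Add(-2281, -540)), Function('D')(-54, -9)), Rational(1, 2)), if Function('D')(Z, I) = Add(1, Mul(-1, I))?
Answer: Mul(I, Pow(623431, Rational(1, 2))) ≈ Mul(789.58, I)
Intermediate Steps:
Pow(Add(Mul(Add(-348, 569), Add(-2281, -540)), Function('D')(-54, -9)), Rational(1, 2)) = Pow(Add(Mul(Add(-348, 569), Add(-2281, -540)), Add(1, Mul(-1, -9))), Rational(1, 2)) = Pow(Add(Mul(221, -2821), Add(1, 9)), Rational(1, 2)) = Pow(Add(-623441, 10), Rational(1, 2)) = Pow(-623431, Rational(1, 2)) = Mul(I, Pow(623431, Rational(1, 2)))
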